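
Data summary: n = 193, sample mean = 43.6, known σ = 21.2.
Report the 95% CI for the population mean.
(40.61, 46.59)

z-interval (σ known):
z* = 1.960 for 95% confidence

Margin of error = z* · σ/√n = 1.960 · 21.2/√193 = 2.99

CI: (43.6 - 2.99, 43.6 + 2.99) = (40.61, 46.59)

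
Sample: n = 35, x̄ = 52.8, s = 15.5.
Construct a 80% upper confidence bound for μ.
μ ≤ 55.03

Upper bound (one-sided):
t* = 0.852 (one-sided for 80%)
Upper bound = x̄ + t* · s/√n = 52.8 + 0.852 · 15.5/√35 = 55.03

We are 80% confident that μ ≤ 55.03.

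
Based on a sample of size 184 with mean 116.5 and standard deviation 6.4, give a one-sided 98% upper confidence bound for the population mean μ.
μ ≤ 117.48

Upper bound (one-sided):
t* = 2.068 (one-sided for 98%)
Upper bound = x̄ + t* · s/√n = 116.5 + 2.068 · 6.4/√184 = 117.48

We are 98% confident that μ ≤ 117.48.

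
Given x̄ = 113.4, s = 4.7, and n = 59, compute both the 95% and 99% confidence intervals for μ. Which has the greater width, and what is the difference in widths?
99% CI is wider by 0.81

df = 58
95% CI: t* = 2.002, (112.18, 114.62), width = 2 · t* · s/√n = 2.45
99% CI: t* = 2.663, (111.77, 115.03), width = 2 · t* · s/√n = 3.26

The 99% CI is wider by 3.26 - 2.45 = 0.81.
Higher confidence requires a wider interval.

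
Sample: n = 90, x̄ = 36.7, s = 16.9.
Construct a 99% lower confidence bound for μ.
μ ≥ 32.48

Lower bound (one-sided):
t* = 2.369 (one-sided for 99%)
Lower bound = x̄ - t* · s/√n = 36.7 - 2.369 · 16.9/√90 = 32.48

We are 99% confident that μ ≥ 32.48.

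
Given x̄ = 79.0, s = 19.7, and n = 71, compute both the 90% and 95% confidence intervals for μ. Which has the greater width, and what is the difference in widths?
95% CI is wider by 1.53

df = 70
90% CI: t* = 1.667, (75.10, 82.90), width = 2 · t* · s/√n = 7.79
95% CI: t* = 1.994, (74.34, 83.66), width = 2 · t* · s/√n = 9.32

The 95% CI is wider by 9.32 - 7.79 = 1.53.
Higher confidence requires a wider interval.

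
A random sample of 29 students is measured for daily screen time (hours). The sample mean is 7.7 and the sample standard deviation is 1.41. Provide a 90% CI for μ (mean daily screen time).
(7.25, 8.15)

t-interval (σ unknown):
df = n - 1 = 28
t* = 1.701 for 90% confidence

Margin of error = t* · s/√n = 1.701 · 1.41/√29 = 0.45

CI: (7.25, 8.15)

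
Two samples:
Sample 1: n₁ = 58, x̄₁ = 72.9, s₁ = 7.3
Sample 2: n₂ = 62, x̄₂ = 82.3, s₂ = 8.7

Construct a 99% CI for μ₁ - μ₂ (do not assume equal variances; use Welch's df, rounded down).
(-13.23, -5.57)

Difference: x̄₁ - x̄₂ = -9.40
SE = √(s₁²/n₁ + s₂²/n₂) = √(7.3²/58 + 8.7²/62) = 1.4627
df = 116.66 → 116 (Welch–Satterthwaite, rounded down)
t* = 2.619

CI: -9.40 ± 2.619 · 1.4627 = -9.40 ± 3.83 = (-13.23, -5.57)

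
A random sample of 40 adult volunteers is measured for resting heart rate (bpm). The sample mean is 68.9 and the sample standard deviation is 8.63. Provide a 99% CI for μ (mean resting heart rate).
(65.20, 72.60)

t-interval (σ unknown):
df = n - 1 = 39
t* = 2.708 for 99% confidence

Margin of error = t* · s/√n = 2.708 · 8.63/√40 = 3.70

CI: (65.20, 72.60)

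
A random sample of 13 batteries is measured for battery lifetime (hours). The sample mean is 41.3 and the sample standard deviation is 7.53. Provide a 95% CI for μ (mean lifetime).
(36.75, 45.85)

t-interval (σ unknown):
df = n - 1 = 12
t* = 2.179 for 95% confidence

Margin of error = t* · s/√n = 2.179 · 7.53/√13 = 4.55

CI: (36.75, 45.85)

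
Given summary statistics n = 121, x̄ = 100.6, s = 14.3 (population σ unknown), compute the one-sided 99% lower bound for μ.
μ ≥ 97.53

Lower bound (one-sided):
t* = 2.358 (one-sided for 99%)
Lower bound = x̄ - t* · s/√n = 100.6 - 2.358 · 14.3/√121 = 97.53

We are 99% confident that μ ≥ 97.53.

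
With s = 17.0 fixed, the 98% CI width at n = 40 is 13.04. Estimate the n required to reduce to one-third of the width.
n ≈ 360

CI width ∝ 1/√n
To reduce width by factor 3, need √n to grow by 3 → need 3² = 9 times as many samples.

Current: n = 40, width = 13.04
New: n = 360, width ≈ 4.19

Width reduced by factor of 13.04/4.19 = 3.11.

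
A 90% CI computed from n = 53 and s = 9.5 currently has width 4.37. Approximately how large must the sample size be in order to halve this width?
n ≈ 212

CI width ∝ 1/√n
To reduce width by factor 2, need √n to grow by 2 → need 2² = 4 times as many samples.

Current: n = 53, width = 4.37
New: n = 212, width ≈ 2.16

Width reduced by factor of 4.37/2.16 = 2.02.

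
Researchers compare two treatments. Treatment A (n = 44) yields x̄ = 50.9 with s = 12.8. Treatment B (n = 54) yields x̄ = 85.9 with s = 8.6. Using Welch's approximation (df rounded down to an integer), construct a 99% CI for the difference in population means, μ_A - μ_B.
(-40.97, -29.03)

Difference: x̄₁ - x̄₂ = -35.00
SE = √(s₁²/n₁ + s₂²/n₂) = √(12.8²/44 + 8.6²/54) = 2.2568
df = 72.49 → 72 (Welch–Satterthwaite, rounded down)
t* = 2.646

CI: -35.00 ± 2.646 · 2.2568 = -35.00 ± 5.97 = (-40.97, -29.03)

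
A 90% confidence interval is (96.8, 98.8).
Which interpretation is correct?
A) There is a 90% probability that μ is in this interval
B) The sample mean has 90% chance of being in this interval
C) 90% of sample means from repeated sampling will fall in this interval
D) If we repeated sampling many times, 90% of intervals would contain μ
D

A) Wrong — μ is fixed; the randomness lives in the interval, not in μ.
B) Wrong — x̄ is observed and sits in the interval by construction.
C) Wrong — coverage applies to intervals containing μ, not to future x̄ values.
D) Correct — this is the frequentist long-run coverage interpretation.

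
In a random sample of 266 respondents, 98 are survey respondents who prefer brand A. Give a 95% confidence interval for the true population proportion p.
(0.310, 0.426)

Proportion CI:
p̂ = 98/266 = 0.36842
SE = √(p̂(1-p̂)/n) = √(0.36842 · 0.63158 / 266) = 0.02958

z* = 1.960
Margin = z* · SE = 1.960 · 0.02958 = 0.0580

CI: 0.36842 ± 0.0580 = (0.310, 0.426)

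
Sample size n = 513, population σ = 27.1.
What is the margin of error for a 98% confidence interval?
Margin of error = 2.78

Margin of error = z* · σ/√n
= 2.326 · 27.1/√513
= 2.326 · 27.1/22.6495
= 2.78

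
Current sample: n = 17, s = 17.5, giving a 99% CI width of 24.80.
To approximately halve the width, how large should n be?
n ≈ 68

CI width ∝ 1/√n
To reduce width by factor 2, need √n to grow by 2 → need 2² = 4 times as many samples.

Current: n = 17, width = 24.80
New: n = 68, width ≈ 11.25

Width reduced by factor of 24.80/11.25 = 2.20.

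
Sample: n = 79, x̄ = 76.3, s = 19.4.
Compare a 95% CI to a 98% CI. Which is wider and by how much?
98% CI is wider by 1.68

df = 78
95% CI: t* = 1.991, (71.95, 80.65), width = 2 · t* · s/√n = 8.69
98% CI: t* = 2.375, (71.12, 81.48), width = 2 · t* · s/√n = 10.37

The 98% CI is wider by 10.37 - 8.69 = 1.68.
Higher confidence requires a wider interval.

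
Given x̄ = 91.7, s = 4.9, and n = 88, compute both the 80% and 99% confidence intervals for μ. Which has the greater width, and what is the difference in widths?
99% CI is wider by 1.40

df = 87
80% CI: t* = 1.291, (91.03, 92.37), width = 2 · t* · s/√n = 1.35
99% CI: t* = 2.634, (90.32, 93.08), width = 2 · t* · s/√n = 2.75

The 99% CI is wider by 2.75 - 1.35 = 1.40.
Higher confidence requires a wider interval.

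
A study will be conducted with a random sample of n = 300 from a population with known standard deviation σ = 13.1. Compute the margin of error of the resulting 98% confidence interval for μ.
Margin of error = 1.76

Margin of error = z* · σ/√n
= 2.326 · 13.1/√300
= 2.326 · 13.1/17.3205
= 1.76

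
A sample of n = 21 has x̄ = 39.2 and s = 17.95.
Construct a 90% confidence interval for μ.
(32.44, 45.96)

t-interval (σ unknown):
df = n - 1 = 20
t* = 1.725 for 90% confidence

Margin of error = t* · s/√n = 1.725 · 17.95/√21 = 6.76

CI: (32.44, 45.96)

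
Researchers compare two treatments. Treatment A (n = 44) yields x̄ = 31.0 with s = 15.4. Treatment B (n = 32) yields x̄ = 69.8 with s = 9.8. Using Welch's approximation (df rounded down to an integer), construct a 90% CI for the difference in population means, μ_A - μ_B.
(-43.63, -33.97)

Difference: x̄₁ - x̄₂ = -38.80
SE = √(s₁²/n₁ + s₂²/n₂) = √(15.4²/44 + 9.8²/32) = 2.8968
df = 72.88 → 72 (Welch–Satterthwaite, rounded down)
t* = 1.666

CI: -38.80 ± 1.666 · 2.8968 = -38.80 ± 4.83 = (-43.63, -33.97)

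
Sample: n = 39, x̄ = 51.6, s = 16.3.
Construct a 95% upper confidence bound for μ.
μ ≤ 56.00

Upper bound (one-sided):
t* = 1.686 (one-sided for 95%)
Upper bound = x̄ + t* · s/√n = 51.6 + 1.686 · 16.3/√39 = 56.00

We are 95% confident that μ ≤ 56.00.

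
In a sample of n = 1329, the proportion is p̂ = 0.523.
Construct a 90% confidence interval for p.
(0.500, 0.546)

Proportion CI:
SE = √(p̂(1-p̂)/n) = √(0.523 · 0.477 / 1329) = 0.01370

z* = 1.645
Margin = z* · SE = 1.645 · 0.01370 = 0.0225

CI: 0.523 ± 0.0225 = (0.500, 0.546)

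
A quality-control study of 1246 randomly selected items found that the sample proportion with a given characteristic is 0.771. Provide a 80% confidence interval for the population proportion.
(0.756, 0.786)

Proportion CI:
SE = √(p̂(1-p̂)/n) = √(0.771 · 0.229 / 1246) = 0.01190

z* = 1.282
Margin = z* · SE = 1.282 · 0.01190 = 0.0153

CI: 0.771 ± 0.0153 = (0.756, 0.786)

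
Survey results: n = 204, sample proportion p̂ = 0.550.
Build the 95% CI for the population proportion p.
(0.482, 0.618)

Proportion CI:
SE = √(p̂(1-p̂)/n) = √(0.550 · 0.450 / 204) = 0.03483

z* = 1.960
Margin = z* · SE = 1.960 · 0.03483 = 0.0683

CI: 0.550 ± 0.0683 = (0.482, 0.618)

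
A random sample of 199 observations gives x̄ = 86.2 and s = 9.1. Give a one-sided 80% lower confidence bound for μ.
μ ≥ 85.66

Lower bound (one-sided):
t* = 0.843 (one-sided for 80%)
Lower bound = x̄ - t* · s/√n = 86.2 - 0.843 · 9.1/√199 = 85.66

We are 80% confident that μ ≥ 85.66.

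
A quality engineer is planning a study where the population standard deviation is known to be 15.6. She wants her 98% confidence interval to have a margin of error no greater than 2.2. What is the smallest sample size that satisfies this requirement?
n ≥ 273

For margin E ≤ 2.2:
n ≥ (z* · σ / E)²
n ≥ (2.326 · 15.6 / 2.2)²
n ≥ 272.03

Minimum n = 273 (rounding up)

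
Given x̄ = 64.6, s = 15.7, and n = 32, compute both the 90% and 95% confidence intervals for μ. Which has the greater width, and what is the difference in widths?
95% CI is wider by 1.91

df = 31
90% CI: t* = 1.696, (59.89, 69.31), width = 2 · t* · s/√n = 9.41
95% CI: t* = 2.040, (58.94, 70.26), width = 2 · t* · s/√n = 11.32

The 95% CI is wider by 11.32 - 9.41 = 1.91.
Higher confidence requires a wider interval.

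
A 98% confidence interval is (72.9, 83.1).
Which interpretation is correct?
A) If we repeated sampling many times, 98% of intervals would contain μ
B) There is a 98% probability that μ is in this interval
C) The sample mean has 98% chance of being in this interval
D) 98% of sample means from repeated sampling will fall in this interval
A

A) Correct — this is the frequentist long-run coverage interpretation.
B) Wrong — μ is fixed; the randomness lives in the interval, not in μ.
C) Wrong — x̄ is observed and sits in the interval by construction.
D) Wrong — coverage applies to intervals containing μ, not to future x̄ values.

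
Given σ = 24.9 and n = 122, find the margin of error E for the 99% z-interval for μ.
Margin of error = 5.81

Margin of error = z* · σ/√n
= 2.576 · 24.9/√122
= 2.576 · 24.9/11.0454
= 5.81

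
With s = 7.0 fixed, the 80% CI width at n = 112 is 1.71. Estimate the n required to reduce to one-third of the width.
n ≈ 1008

CI width ∝ 1/√n
To reduce width by factor 3, need √n to grow by 3 → need 3² = 9 times as many samples.

Current: n = 112, width = 1.71
New: n = 1008, width ≈ 0.57

Width reduced by factor of 1.71/0.57 = 3.00.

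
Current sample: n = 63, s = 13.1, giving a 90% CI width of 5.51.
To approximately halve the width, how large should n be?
n ≈ 252

CI width ∝ 1/√n
To reduce width by factor 2, need √n to grow by 2 → need 2² = 4 times as many samples.

Current: n = 63, width = 5.51
New: n = 252, width ≈ 2.72

Width reduced by factor of 5.51/2.72 = 2.03.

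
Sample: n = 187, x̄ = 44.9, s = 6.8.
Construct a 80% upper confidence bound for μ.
μ ≤ 45.32

Upper bound (one-sided):
t* = 0.844 (one-sided for 80%)
Upper bound = x̄ + t* · s/√n = 44.9 + 0.844 · 6.8/√187 = 45.32

We are 80% confident that μ ≤ 45.32.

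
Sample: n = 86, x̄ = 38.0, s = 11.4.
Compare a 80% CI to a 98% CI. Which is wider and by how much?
98% CI is wider by 2.65

df = 85
80% CI: t* = 1.292, (36.41, 39.59), width = 2 · t* · s/√n = 3.18
98% CI: t* = 2.371, (35.09, 40.91), width = 2 · t* · s/√n = 5.83

The 98% CI is wider by 5.83 - 3.18 = 2.65.
Higher confidence requires a wider interval.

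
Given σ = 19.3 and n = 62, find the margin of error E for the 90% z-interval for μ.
Margin of error = 4.03

Margin of error = z* · σ/√n
= 1.645 · 19.3/√62
= 1.645 · 19.3/7.8740
= 4.03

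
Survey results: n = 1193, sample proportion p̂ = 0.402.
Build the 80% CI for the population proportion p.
(0.384, 0.420)

Proportion CI:
SE = √(p̂(1-p̂)/n) = √(0.402 · 0.598 / 1193) = 0.01420

z* = 1.282
Margin = z* · SE = 1.282 · 0.01420 = 0.0182

CI: 0.402 ± 0.0182 = (0.384, 0.420)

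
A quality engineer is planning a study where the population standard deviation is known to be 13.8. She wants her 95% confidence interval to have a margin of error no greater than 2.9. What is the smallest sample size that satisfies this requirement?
n ≥ 87

For margin E ≤ 2.9:
n ≥ (z* · σ / E)²
n ≥ (1.960 · 13.8 / 2.9)²
n ≥ 86.99

Minimum n = 87 (rounding up)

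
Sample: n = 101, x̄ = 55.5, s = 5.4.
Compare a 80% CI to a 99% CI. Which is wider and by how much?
99% CI is wider by 1.43

df = 100
80% CI: t* = 1.290, (54.81, 56.19), width = 2 · t* · s/√n = 1.39
99% CI: t* = 2.626, (54.09, 56.91), width = 2 · t* · s/√n = 2.82

The 99% CI is wider by 2.82 - 1.39 = 1.43.
Higher confidence requires a wider interval.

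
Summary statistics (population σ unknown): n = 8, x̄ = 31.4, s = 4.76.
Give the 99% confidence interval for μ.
(25.51, 37.29)

t-interval (σ unknown):
df = n - 1 = 7
t* = 3.499 for 99% confidence

Margin of error = t* · s/√n = 3.499 · 4.76/√8 = 5.89

CI: (25.51, 37.29)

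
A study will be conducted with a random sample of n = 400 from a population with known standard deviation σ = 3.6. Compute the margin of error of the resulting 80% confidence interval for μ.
Margin of error = 0.23

Margin of error = z* · σ/√n
= 1.282 · 3.6/√400
= 1.282 · 3.6/20.0000
= 0.23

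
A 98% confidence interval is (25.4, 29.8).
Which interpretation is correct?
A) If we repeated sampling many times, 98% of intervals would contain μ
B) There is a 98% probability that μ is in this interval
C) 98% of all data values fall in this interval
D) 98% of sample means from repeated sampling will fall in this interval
A

A) Correct — this is the frequentist long-run coverage interpretation.
B) Wrong — μ is fixed; the randomness lives in the interval, not in μ.
C) Wrong — a CI is about the parameter μ, not individual data values.
D) Wrong — coverage applies to intervals containing μ, not to future x̄ values.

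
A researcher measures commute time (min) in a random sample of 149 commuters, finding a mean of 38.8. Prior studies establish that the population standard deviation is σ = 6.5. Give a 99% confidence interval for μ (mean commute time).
(37.43, 40.17)

z-interval (σ known):
z* = 2.576 for 99% confidence

Margin of error = z* · σ/√n = 2.576 · 6.5/√149 = 1.37

CI: (38.8 - 1.37, 38.8 + 1.37) = (37.43, 40.17)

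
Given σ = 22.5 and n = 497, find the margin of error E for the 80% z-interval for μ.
Margin of error = 1.29

Margin of error = z* · σ/√n
= 1.282 · 22.5/√497
= 1.282 · 22.5/22.2935
= 1.29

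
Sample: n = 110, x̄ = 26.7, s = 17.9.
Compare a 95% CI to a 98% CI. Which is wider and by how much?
98% CI is wider by 1.29

df = 109
95% CI: t* = 1.982, (23.32, 30.08), width = 2 · t* · s/√n = 6.77
98% CI: t* = 2.361, (22.67, 30.73), width = 2 · t* · s/√n = 8.06

The 98% CI is wider by 8.06 - 6.77 = 1.29.
Higher confidence requires a wider interval.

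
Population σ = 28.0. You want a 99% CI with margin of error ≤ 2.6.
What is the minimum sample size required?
n ≥ 770

For margin E ≤ 2.6:
n ≥ (z* · σ / E)²
n ≥ (2.576 · 28.0 / 2.6)²
n ≥ 769.59

Minimum n = 770 (rounding up)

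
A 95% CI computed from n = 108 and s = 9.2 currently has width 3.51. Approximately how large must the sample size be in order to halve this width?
n ≈ 432

CI width ∝ 1/√n
To reduce width by factor 2, need √n to grow by 2 → need 2² = 4 times as many samples.

Current: n = 108, width = 3.51
New: n = 432, width ≈ 1.74

Width reduced by factor of 3.51/1.74 = 2.02.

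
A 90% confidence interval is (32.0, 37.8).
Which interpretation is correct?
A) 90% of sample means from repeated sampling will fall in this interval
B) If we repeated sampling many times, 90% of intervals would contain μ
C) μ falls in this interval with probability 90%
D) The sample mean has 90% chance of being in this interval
B

A) Wrong — coverage applies to intervals containing μ, not to future x̄ values.
B) Correct — this is the frequentist long-run coverage interpretation.
C) Wrong — μ is fixed; the randomness lives in the interval, not in μ.
D) Wrong — x̄ is observed and sits in the interval by construction.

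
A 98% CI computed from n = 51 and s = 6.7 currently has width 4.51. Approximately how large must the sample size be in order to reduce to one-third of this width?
n ≈ 459

CI width ∝ 1/√n
To reduce width by factor 3, need √n to grow by 3 → need 3² = 9 times as many samples.

Current: n = 51, width = 4.51
New: n = 459, width ≈ 1.46

Width reduced by factor of 4.51/1.46 = 3.09.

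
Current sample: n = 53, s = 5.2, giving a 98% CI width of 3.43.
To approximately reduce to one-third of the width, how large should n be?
n ≈ 477

CI width ∝ 1/√n
To reduce width by factor 3, need √n to grow by 3 → need 3² = 9 times as many samples.

Current: n = 53, width = 3.43
New: n = 477, width ≈ 1.11

Width reduced by factor of 3.43/1.11 = 3.09.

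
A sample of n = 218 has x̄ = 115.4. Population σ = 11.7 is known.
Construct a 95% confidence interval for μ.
(113.85, 116.95)

z-interval (σ known):
z* = 1.960 for 95% confidence

Margin of error = z* · σ/√n = 1.960 · 11.7/√218 = 1.55

CI: (115.4 - 1.55, 115.4 + 1.55) = (113.85, 116.95)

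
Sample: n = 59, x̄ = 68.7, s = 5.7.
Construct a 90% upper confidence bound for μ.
μ ≤ 69.66

Upper bound (one-sided):
t* = 1.296 (one-sided for 90%)
Upper bound = x̄ + t* · s/√n = 68.7 + 1.296 · 5.7/√59 = 69.66

We are 90% confident that μ ≤ 69.66.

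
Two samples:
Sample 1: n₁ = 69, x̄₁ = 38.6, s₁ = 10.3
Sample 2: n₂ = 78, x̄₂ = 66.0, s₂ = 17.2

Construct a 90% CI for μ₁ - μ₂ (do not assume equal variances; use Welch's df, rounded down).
(-31.23, -23.57)

Difference: x̄₁ - x̄₂ = -27.40
SE = √(s₁²/n₁ + s₂²/n₂) = √(10.3²/69 + 17.2²/78) = 2.3088
df = 128.22 → 128 (Welch–Satterthwaite, rounded down)
t* = 1.657

CI: -27.40 ± 1.657 · 2.3088 = -27.40 ± 3.83 = (-31.23, -23.57)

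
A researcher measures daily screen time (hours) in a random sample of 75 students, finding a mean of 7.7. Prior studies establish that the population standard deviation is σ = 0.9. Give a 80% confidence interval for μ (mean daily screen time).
(7.57, 7.83)

z-interval (σ known):
z* = 1.282 for 80% confidence

Margin of error = z* · σ/√n = 1.282 · 0.9/√75 = 0.13

CI: (7.7 - 0.13, 7.7 + 0.13) = (7.57, 7.83)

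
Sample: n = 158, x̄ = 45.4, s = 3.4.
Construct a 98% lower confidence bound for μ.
μ ≥ 44.84

Lower bound (one-sided):
t* = 2.071 (one-sided for 98%)
Lower bound = x̄ - t* · s/√n = 45.4 - 2.071 · 3.4/√158 = 44.84

We are 98% confident that μ ≥ 44.84.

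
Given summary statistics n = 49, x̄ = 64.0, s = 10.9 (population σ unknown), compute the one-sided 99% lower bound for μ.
μ ≥ 60.25

Lower bound (one-sided):
t* = 2.407 (one-sided for 99%)
Lower bound = x̄ - t* · s/√n = 64.0 - 2.407 · 10.9/√49 = 60.25

We are 99% confident that μ ≥ 60.25.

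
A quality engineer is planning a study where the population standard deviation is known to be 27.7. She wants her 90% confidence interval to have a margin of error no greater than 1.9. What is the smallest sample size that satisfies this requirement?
n ≥ 576

For margin E ≤ 1.9:
n ≥ (z* · σ / E)²
n ≥ (1.645 · 27.7 / 1.9)²
n ≥ 575.15

Minimum n = 576 (rounding up)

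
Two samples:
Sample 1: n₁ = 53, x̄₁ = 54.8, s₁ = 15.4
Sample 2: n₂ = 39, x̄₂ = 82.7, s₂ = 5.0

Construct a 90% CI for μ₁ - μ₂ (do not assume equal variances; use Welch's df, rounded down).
(-31.67, -24.13)

Difference: x̄₁ - x̄₂ = -27.90
SE = √(s₁²/n₁ + s₂²/n₂) = √(15.4²/53 + 5.0²/39) = 2.2618
df = 66.11 → 66 (Welch–Satterthwaite, rounded down)
t* = 1.668

CI: -27.90 ± 1.668 · 2.2618 = -27.90 ± 3.77 = (-31.67, -24.13)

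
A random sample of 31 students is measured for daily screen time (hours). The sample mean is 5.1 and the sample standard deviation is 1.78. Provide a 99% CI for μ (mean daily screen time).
(4.22, 5.98)

t-interval (σ unknown):
df = n - 1 = 30
t* = 2.750 for 99% confidence

Margin of error = t* · s/√n = 2.750 · 1.78/√31 = 0.88

CI: (4.22, 5.98)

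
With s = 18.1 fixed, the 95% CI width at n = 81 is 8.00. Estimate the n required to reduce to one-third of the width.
n ≈ 729

CI width ∝ 1/√n
To reduce width by factor 3, need √n to grow by 3 → need 3² = 9 times as many samples.

Current: n = 81, width = 8.00
New: n = 729, width ≈ 2.63

Width reduced by factor of 8.00/2.63 = 3.04.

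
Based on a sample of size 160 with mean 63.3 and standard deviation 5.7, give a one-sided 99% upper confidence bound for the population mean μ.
μ ≤ 64.36

Upper bound (one-sided):
t* = 2.350 (one-sided for 99%)
Upper bound = x̄ + t* · s/√n = 63.3 + 2.350 · 5.7/√160 = 64.36

We are 99% confident that μ ≤ 64.36.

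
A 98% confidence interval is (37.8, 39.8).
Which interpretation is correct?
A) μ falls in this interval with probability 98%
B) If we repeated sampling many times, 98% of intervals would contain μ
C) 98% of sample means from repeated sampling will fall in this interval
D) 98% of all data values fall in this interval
B

A) Wrong — μ is fixed; the randomness lives in the interval, not in μ.
B) Correct — this is the frequentist long-run coverage interpretation.
C) Wrong — coverage applies to intervals containing μ, not to future x̄ values.
D) Wrong — a CI is about the parameter μ, not individual data values.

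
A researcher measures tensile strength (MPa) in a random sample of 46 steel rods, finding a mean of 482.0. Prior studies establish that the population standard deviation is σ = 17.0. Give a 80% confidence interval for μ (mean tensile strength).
(478.79, 485.21)

z-interval (σ known):
z* = 1.282 for 80% confidence

Margin of error = z* · σ/√n = 1.282 · 17.0/√46 = 3.21

CI: (482.0 - 3.21, 482.0 + 3.21) = (478.79, 485.21)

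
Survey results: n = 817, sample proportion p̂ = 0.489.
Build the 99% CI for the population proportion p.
(0.444, 0.534)

Proportion CI:
SE = √(p̂(1-p̂)/n) = √(0.489 · 0.511 / 817) = 0.01749

z* = 2.576
Margin = z* · SE = 2.576 · 0.01749 = 0.0451

CI: 0.489 ± 0.0451 = (0.444, 0.534)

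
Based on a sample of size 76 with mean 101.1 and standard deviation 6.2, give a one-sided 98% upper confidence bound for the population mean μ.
μ ≤ 102.59

Upper bound (one-sided):
t* = 2.090 (one-sided for 98%)
Upper bound = x̄ + t* · s/√n = 101.1 + 2.090 · 6.2/√76 = 102.59

We are 98% confident that μ ≤ 102.59.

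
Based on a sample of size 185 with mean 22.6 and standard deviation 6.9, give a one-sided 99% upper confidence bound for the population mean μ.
μ ≤ 23.79

Upper bound (one-sided):
t* = 2.347 (one-sided for 99%)
Upper bound = x̄ + t* · s/√n = 22.6 + 2.347 · 6.9/√185 = 23.79

We are 99% confident that μ ≤ 23.79.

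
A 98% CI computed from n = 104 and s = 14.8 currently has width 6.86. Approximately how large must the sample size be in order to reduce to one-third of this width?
n ≈ 936

CI width ∝ 1/√n
To reduce width by factor 3, need √n to grow by 3 → need 3² = 9 times as many samples.

Current: n = 104, width = 6.86
New: n = 936, width ≈ 2.25

Width reduced by factor of 6.86/2.25 = 3.05.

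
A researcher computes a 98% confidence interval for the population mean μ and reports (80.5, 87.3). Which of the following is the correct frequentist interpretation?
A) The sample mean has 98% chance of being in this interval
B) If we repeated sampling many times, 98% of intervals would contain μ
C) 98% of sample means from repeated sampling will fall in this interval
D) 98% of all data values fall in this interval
B

A) Wrong — x̄ is observed and sits in the interval by construction.
B) Correct — this is the frequentist long-run coverage interpretation.
C) Wrong — coverage applies to intervals containing μ, not to future x̄ values.
D) Wrong — a CI is about the parameter μ, not individual data values.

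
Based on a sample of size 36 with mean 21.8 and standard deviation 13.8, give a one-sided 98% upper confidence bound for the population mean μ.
μ ≤ 26.71

Upper bound (one-sided):
t* = 2.133 (one-sided for 98%)
Upper bound = x̄ + t* · s/√n = 21.8 + 2.133 · 13.8/√36 = 26.71

We are 98% confident that μ ≤ 26.71.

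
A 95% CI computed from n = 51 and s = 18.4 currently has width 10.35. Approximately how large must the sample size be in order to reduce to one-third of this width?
n ≈ 459

CI width ∝ 1/√n
To reduce width by factor 3, need √n to grow by 3 → need 3² = 9 times as many samples.

Current: n = 51, width = 10.35
New: n = 459, width ≈ 3.38

Width reduced by factor of 10.35/3.38 = 3.06.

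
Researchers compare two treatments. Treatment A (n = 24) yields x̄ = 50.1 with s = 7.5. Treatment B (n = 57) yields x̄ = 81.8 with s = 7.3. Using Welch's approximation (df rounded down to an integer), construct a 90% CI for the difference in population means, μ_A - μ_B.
(-34.75, -28.65)

Difference: x̄₁ - x̄₂ = -31.70
SE = √(s₁²/n₁ + s₂²/n₂) = √(7.5²/24 + 7.3²/57) = 1.8107
df = 42.25 → 42 (Welch–Satterthwaite, rounded down)
t* = 1.682

CI: -31.70 ± 1.682 · 1.8107 = -31.70 ± 3.05 = (-34.75, -28.65)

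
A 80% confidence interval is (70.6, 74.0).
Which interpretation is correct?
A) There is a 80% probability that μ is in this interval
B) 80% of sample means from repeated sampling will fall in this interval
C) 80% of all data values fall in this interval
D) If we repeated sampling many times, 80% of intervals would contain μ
D

A) Wrong — μ is fixed; the randomness lives in the interval, not in μ.
B) Wrong — coverage applies to intervals containing μ, not to future x̄ values.
C) Wrong — a CI is about the parameter μ, not individual data values.
D) Correct — this is the frequentist long-run coverage interpretation.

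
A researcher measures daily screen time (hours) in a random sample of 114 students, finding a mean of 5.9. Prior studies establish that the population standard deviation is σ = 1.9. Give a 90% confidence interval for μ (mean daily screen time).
(5.61, 6.19)

z-interval (σ known):
z* = 1.645 for 90% confidence

Margin of error = z* · σ/√n = 1.645 · 1.9/√114 = 0.29

CI: (5.9 - 0.29, 5.9 + 0.29) = (5.61, 6.19)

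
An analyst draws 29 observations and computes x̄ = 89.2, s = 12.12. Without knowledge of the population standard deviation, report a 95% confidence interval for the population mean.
(84.59, 93.81)

t-interval (σ unknown):
df = n - 1 = 28
t* = 2.048 for 95% confidence

Margin of error = t* · s/√n = 2.048 · 12.12/√29 = 4.61

CI: (84.59, 93.81)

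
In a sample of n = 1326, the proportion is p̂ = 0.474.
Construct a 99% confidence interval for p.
(0.439, 0.509)

Proportion CI:
SE = √(p̂(1-p̂)/n) = √(0.474 · 0.526 / 1326) = 0.01371

z* = 2.576
Margin = z* · SE = 2.576 · 0.01371 = 0.0353

CI: 0.474 ± 0.0353 = (0.439, 0.509)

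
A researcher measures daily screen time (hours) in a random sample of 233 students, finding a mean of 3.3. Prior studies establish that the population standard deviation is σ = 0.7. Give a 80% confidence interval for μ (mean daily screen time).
(3.24, 3.36)

z-interval (σ known):
z* = 1.282 for 80% confidence

Margin of error = z* · σ/√n = 1.282 · 0.7/√233 = 0.06

CI: (3.3 - 0.06, 3.3 + 0.06) = (3.24, 3.36)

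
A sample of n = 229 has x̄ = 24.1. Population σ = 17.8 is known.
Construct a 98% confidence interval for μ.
(21.36, 26.84)

z-interval (σ known):
z* = 2.326 for 98% confidence

Margin of error = z* · σ/√n = 2.326 · 17.8/√229 = 2.74

CI: (24.1 - 2.74, 24.1 + 2.74) = (21.36, 26.84)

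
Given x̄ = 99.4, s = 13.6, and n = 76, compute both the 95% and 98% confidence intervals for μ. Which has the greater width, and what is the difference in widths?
98% CI is wider by 1.20

df = 75
95% CI: t* = 1.992, (96.29, 102.51), width = 2 · t* · s/√n = 6.22
98% CI: t* = 2.377, (95.69, 103.11), width = 2 · t* · s/√n = 7.42

The 98% CI is wider by 7.42 - 6.22 = 1.20.
Higher confidence requires a wider interval.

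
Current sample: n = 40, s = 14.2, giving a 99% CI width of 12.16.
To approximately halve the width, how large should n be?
n ≈ 160

CI width ∝ 1/√n
To reduce width by factor 2, need √n to grow by 2 → need 2² = 4 times as many samples.

Current: n = 40, width = 12.16
New: n = 160, width ≈ 5.85

Width reduced by factor of 12.16/5.85 = 2.08.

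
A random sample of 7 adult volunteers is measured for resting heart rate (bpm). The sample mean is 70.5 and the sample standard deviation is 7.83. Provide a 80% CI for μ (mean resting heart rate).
(66.24, 74.76)

t-interval (σ unknown):
df = n - 1 = 6
t* = 1.440 for 80% confidence

Margin of error = t* · s/√n = 1.440 · 7.83/√7 = 4.26

CI: (66.24, 74.76)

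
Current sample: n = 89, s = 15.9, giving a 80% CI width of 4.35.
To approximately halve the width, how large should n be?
n ≈ 356

CI width ∝ 1/√n
To reduce width by factor 2, need √n to grow by 2 → need 2² = 4 times as many samples.

Current: n = 89, width = 4.35
New: n = 356, width ≈ 2.16

Width reduced by factor of 4.35/2.16 = 2.01.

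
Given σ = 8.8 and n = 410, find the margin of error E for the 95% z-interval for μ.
Margin of error = 0.85

Margin of error = z* · σ/√n
= 1.960 · 8.8/√410
= 1.960 · 8.8/20.2485
= 0.85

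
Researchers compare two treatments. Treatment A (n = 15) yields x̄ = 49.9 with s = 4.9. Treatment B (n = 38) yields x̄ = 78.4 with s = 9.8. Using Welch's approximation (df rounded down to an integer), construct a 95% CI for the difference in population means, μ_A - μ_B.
(-32.59, -24.41)

Difference: x̄₁ - x̄₂ = -28.50
SE = √(s₁²/n₁ + s₂²/n₂) = √(4.9²/15 + 9.8²/38) = 2.0318
df = 47.91 → 47 (Welch–Satterthwaite, rounded down)
t* = 2.012

CI: -28.50 ± 2.012 · 2.0318 = -28.50 ± 4.09 = (-32.59, -24.41)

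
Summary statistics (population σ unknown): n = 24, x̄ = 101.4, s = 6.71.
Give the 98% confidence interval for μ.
(97.98, 104.82)

t-interval (σ unknown):
df = n - 1 = 23
t* = 2.500 for 98% confidence

Margin of error = t* · s/√n = 2.500 · 6.71/√24 = 3.42

CI: (97.98, 104.82)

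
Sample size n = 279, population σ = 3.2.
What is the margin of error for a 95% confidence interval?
Margin of error = 0.38

Margin of error = z* · σ/√n
= 1.960 · 3.2/√279
= 1.960 · 3.2/16.7033
= 0.38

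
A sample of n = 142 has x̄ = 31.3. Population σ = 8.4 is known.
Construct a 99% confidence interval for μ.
(29.48, 33.12)

z-interval (σ known):
z* = 2.576 for 99% confidence

Margin of error = z* · σ/√n = 2.576 · 8.4/√142 = 1.82

CI: (31.3 - 1.82, 31.3 + 1.82) = (29.48, 33.12)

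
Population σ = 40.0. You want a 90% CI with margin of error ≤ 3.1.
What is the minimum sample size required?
n ≥ 451

For margin E ≤ 3.1:
n ≥ (z* · σ / E)²
n ≥ (1.645 · 40.0 / 3.1)²
n ≥ 450.53

Minimum n = 451 (rounding up)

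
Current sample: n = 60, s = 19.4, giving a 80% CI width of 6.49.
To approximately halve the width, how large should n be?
n ≈ 240

CI width ∝ 1/√n
To reduce width by factor 2, need √n to grow by 2 → need 2² = 4 times as many samples.

Current: n = 60, width = 6.49
New: n = 240, width ≈ 3.22

Width reduced by factor of 6.49/3.22 = 2.02.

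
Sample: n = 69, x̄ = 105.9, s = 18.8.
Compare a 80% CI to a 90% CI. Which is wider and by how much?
90% CI is wider by 1.69

df = 68
80% CI: t* = 1.294, (102.97, 108.83), width = 2 · t* · s/√n = 5.86
90% CI: t* = 1.668, (102.12, 109.68), width = 2 · t* · s/√n = 7.55

The 90% CI is wider by 7.55 - 5.86 = 1.69.
Higher confidence requires a wider interval.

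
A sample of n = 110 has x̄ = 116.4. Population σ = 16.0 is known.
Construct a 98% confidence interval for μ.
(112.85, 119.95)

z-interval (σ known):
z* = 2.326 for 98% confidence

Margin of error = z* · σ/√n = 2.326 · 16.0/√110 = 3.55

CI: (116.4 - 3.55, 116.4 + 3.55) = (112.85, 119.95)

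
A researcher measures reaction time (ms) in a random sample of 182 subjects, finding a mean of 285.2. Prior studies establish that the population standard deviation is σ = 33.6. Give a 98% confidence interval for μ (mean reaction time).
(279.41, 290.99)

z-interval (σ known):
z* = 2.326 for 98% confidence

Margin of error = z* · σ/√n = 2.326 · 33.6/√182 = 5.79

CI: (285.2 - 5.79, 285.2 + 5.79) = (279.41, 290.99)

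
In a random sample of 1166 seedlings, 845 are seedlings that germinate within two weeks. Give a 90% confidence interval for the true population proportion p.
(0.703, 0.746)

Proportion CI:
p̂ = 845/1166 = 0.72470
SE = √(p̂(1-p̂)/n) = √(0.72470 · 0.27530 / 1166) = 0.01308

z* = 1.645
Margin = z* · SE = 1.645 · 0.01308 = 0.0215

CI: 0.72470 ± 0.0215 = (0.703, 0.746)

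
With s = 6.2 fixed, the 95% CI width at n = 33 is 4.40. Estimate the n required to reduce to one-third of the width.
n ≈ 297

CI width ∝ 1/√n
To reduce width by factor 3, need √n to grow by 3 → need 3² = 9 times as many samples.

Current: n = 33, width = 4.40
New: n = 297, width ≈ 1.42

Width reduced by factor of 4.40/1.42 = 3.10.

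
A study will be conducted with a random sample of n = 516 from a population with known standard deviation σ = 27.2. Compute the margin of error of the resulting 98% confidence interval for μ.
Margin of error = 2.79

Margin of error = z* · σ/√n
= 2.326 · 27.2/√516
= 2.326 · 27.2/22.7156
= 2.79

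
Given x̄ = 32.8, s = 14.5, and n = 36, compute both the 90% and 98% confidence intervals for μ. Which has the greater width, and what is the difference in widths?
98% CI is wider by 3.61

df = 35
90% CI: t* = 1.690, (28.72, 36.88), width = 2 · t* · s/√n = 8.17
98% CI: t* = 2.438, (26.91, 38.69), width = 2 · t* · s/√n = 11.78

The 98% CI is wider by 11.78 - 8.17 = 3.61.
Higher confidence requires a wider interval.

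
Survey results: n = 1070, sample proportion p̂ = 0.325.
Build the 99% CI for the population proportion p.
(0.288, 0.362)

Proportion CI:
SE = √(p̂(1-p̂)/n) = √(0.325 · 0.675 / 1070) = 0.01432

z* = 2.576
Margin = z* · SE = 2.576 · 0.01432 = 0.0369

CI: 0.325 ± 0.0369 = (0.288, 0.362)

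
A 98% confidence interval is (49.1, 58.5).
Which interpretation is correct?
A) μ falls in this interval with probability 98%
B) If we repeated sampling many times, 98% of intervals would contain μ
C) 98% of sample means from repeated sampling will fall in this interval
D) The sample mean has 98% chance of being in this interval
B

A) Wrong — μ is fixed; the randomness lives in the interval, not in μ.
B) Correct — this is the frequentist long-run coverage interpretation.
C) Wrong — coverage applies to intervals containing μ, not to future x̄ values.
D) Wrong — x̄ is observed and sits in the interval by construction.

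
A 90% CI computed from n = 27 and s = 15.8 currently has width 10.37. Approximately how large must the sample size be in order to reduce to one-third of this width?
n ≈ 243

CI width ∝ 1/√n
To reduce width by factor 3, need √n to grow by 3 → need 3² = 9 times as many samples.

Current: n = 27, width = 10.37
New: n = 243, width ≈ 3.35

Width reduced by factor of 10.37/3.35 = 3.10.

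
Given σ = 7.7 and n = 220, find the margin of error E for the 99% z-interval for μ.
Margin of error = 1.34

Margin of error = z* · σ/√n
= 2.576 · 7.7/√220
= 2.576 · 7.7/14.8324
= 1.34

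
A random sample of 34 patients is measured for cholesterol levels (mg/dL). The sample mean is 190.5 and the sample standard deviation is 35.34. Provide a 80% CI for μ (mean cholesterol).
(182.57, 198.43)

t-interval (σ unknown):
df = n - 1 = 33
t* = 1.308 for 80% confidence

Margin of error = t* · s/√n = 1.308 · 35.34/√34 = 7.93

CI: (182.57, 198.43)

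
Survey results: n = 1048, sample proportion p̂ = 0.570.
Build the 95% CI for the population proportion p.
(0.540, 0.600)

Proportion CI:
SE = √(p̂(1-p̂)/n) = √(0.570 · 0.430 / 1048) = 0.01529

z* = 1.960
Margin = z* · SE = 1.960 · 0.01529 = 0.0300

CI: 0.570 ± 0.0300 = (0.540, 0.600)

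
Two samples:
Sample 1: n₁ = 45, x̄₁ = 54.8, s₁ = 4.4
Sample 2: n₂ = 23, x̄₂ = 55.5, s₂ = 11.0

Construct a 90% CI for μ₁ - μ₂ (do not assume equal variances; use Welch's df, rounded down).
(-4.77, 3.37)

Difference: x̄₁ - x̄₂ = -0.70
SE = √(s₁²/n₁ + s₂²/n₂) = √(4.4²/45 + 11.0²/23) = 2.3856
df = 25.66 → 25 (Welch–Satterthwaite, rounded down)
t* = 1.708

CI: -0.70 ± 1.708 · 2.3856 = -0.70 ± 4.07 = (-4.77, 3.37)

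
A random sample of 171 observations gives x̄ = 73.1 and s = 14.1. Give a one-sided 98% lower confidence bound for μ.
μ ≥ 70.87

Lower bound (one-sided):
t* = 2.070 (one-sided for 98%)
Lower bound = x̄ - t* · s/√n = 73.1 - 2.070 · 14.1/√171 = 70.87

We are 98% confident that μ ≥ 70.87.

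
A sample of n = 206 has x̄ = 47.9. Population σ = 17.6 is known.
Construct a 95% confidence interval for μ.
(45.50, 50.30)

z-interval (σ known):
z* = 1.960 for 95% confidence

Margin of error = z* · σ/√n = 1.960 · 17.6/√206 = 2.40

CI: (47.9 - 2.40, 47.9 + 2.40) = (45.50, 50.30)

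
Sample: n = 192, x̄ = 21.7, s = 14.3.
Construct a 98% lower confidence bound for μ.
μ ≥ 19.57

Lower bound (one-sided):
t* = 2.068 (one-sided for 98%)
Lower bound = x̄ - t* · s/√n = 21.7 - 2.068 · 14.3/√192 = 19.57

We are 98% confident that μ ≥ 19.57.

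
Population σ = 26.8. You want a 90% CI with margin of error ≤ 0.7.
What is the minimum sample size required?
n ≥ 3967

For margin E ≤ 0.7:
n ≥ (z* · σ / E)²
n ≥ (1.645 · 26.8 / 0.7)²
n ≥ 3966.48

Minimum n = 3967 (rounding up)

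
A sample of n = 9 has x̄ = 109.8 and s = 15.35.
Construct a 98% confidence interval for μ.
(94.98, 124.62)

t-interval (σ unknown):
df = n - 1 = 8
t* = 2.896 for 98% confidence

Margin of error = t* · s/√n = 2.896 · 15.35/√9 = 14.82

CI: (94.98, 124.62)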